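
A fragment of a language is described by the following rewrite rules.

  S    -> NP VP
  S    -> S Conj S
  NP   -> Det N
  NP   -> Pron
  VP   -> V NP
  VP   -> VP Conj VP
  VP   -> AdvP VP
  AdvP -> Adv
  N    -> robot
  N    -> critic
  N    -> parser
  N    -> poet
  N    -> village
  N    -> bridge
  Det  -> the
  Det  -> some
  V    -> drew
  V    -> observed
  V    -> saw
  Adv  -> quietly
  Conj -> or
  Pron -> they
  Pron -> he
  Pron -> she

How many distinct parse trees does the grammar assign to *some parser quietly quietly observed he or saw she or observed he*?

9

Two of the 9 distinct bracketings:
[S [NP [Det some] [N parser]] [VP [VP [AdvP [Adv quietly]] [VP [AdvP [Adv quietly]] [VP [V observed] [NP [Pron he]]]]] [Conj or] [VP [VP [V saw] [NP [Pron she]]] [Conj or] [VP [V observed] [NP [Pron he]]]]]]
[S [NP [Det some] [N parser]] [VP [VP [VP [AdvP [Adv quietly]] [VP [AdvP [Adv quietly]] [VP [V observed] [NP [Pron he]]]]] [Conj or] [VP [V saw] [NP [Pron she]]]] [Conj or] [VP [V observed] [NP [Pron he]]]]]
The trees differ in how a recursive rule is bracketed over the same span.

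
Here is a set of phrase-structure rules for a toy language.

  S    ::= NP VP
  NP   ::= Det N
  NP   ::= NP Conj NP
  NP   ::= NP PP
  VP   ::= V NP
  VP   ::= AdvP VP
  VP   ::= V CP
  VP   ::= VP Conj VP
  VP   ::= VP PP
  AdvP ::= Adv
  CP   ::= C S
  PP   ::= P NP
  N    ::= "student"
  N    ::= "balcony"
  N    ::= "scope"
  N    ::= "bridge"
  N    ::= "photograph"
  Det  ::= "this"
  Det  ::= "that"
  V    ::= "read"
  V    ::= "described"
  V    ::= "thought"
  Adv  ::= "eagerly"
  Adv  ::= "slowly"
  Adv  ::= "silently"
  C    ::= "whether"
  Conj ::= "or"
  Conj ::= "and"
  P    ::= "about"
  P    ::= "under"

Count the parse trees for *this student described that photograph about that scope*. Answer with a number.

The two bracketings:
[S [NP [Det this] [N student]] [VP [V described] [NP [NP [Det that] [N photograph]] [PP [P about] [NP [Det that] [N scope]]]]]]
[S [NP [Det this] [N student]] [VP [VP [V described] [NP [Det that] [N photograph]]] [PP [P about] [NP [Det that] [N scope]]]]]
The difference turns on whether NP → NP PP is used at the relevant span, versus an alternative expansion of NP.

2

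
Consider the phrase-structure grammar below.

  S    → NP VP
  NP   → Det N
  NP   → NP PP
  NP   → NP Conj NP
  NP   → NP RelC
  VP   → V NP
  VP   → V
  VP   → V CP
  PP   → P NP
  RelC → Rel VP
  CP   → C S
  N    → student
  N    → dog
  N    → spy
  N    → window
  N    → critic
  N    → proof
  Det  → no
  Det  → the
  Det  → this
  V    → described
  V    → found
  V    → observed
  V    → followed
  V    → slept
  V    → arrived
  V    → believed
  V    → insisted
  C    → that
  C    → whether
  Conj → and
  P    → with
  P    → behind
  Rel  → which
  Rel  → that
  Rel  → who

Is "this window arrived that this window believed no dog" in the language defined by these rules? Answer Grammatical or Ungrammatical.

[S [NP [Det this] [N window]] [VP [V arrived] [CP [C that] [S [NP [Det this] [N window]] [VP [V believed] [NP [Det no] [N dog]]]]]]]
Each bracket corresponds to one application of a listed rule, so the string is derivable from S.

Grammatical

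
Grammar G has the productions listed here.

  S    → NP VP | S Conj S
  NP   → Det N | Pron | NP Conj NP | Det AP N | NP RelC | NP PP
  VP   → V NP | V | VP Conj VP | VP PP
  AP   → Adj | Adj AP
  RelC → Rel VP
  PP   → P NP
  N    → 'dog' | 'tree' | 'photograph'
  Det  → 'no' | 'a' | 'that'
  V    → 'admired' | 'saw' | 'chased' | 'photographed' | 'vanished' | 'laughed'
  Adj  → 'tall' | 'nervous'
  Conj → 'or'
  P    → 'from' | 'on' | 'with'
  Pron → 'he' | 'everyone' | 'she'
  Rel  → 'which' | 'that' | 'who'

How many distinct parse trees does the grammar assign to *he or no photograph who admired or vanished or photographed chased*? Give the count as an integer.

4

Two of the 4 distinct bracketings:
[S [NP [NP [Pron he]] [Conj or] [NP [NP [Det no] [N photograph]] [RelC [Rel who] [VP [VP [V admired]] [Conj or] [VP [VP [V vanished]] [Conj or] [VP [V photographed]]]]]]] [VP [V chased]]]
[S [NP [NP [Pron he]] [Conj or] [NP [NP [Det no] [N photograph]] [RelC [Rel who] [VP [VP [VP [V admired]] [Conj or] [VP [V vanished]]] [Conj or] [VP [V photographed]]]]]] [VP [V chased]]]
The trees differ in how a recursive rule is bracketed over the same span.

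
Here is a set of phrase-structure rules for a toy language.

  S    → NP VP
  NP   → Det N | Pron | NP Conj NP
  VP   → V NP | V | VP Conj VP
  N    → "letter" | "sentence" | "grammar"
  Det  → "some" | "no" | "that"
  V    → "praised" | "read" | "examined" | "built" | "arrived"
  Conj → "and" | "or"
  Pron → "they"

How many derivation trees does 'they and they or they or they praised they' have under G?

5

Two of the 5 distinct bracketings:
[S [NP [NP [Pron they]] [Conj and] [NP [NP [Pron they]] [Conj or] [NP [NP [Pron they]] [Conj or] [NP [Pron they]]]]] [VP [V praised] [NP [Pron they]]]]
[S [NP [NP [Pron they]] [Conj and] [NP [NP [NP [Pron they]] [Conj or] [NP [Pron they]]] [Conj or] [NP [Pron they]]]] [VP [V praised] [NP [Pron they]]]]
The trees differ in how a recursive rule is bracketed over the same span.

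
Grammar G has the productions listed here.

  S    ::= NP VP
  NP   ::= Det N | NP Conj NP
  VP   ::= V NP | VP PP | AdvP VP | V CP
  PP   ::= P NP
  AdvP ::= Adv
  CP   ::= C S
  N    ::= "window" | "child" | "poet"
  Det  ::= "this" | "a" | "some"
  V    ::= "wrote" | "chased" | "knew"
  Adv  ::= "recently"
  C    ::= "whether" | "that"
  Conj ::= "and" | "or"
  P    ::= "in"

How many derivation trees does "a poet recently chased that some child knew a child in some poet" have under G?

Two of the 3 distinct bracketings:
[S [NP [Det a] [N poet]] [VP [VP [AdvP [Adv recently]] [VP [V chased] [CP [C that] [S [NP [Det some] [N child]] [VP [V knew] [NP [Det a] [N child]]]]]]] [PP [P in] [NP [Det some] [N poet]]]]]
[S [NP [Det a] [N poet]] [VP [AdvP [Adv recently]] [VP [VP [V chased] [CP [C that] [S [NP [Det some] [N child]] [VP [V knew] [NP [Det a] [N child]]]]]] [PP [P in] [NP [Det some] [N poet]]]]]]
The trees differ in how a recursive rule is bracketed over the same span.

3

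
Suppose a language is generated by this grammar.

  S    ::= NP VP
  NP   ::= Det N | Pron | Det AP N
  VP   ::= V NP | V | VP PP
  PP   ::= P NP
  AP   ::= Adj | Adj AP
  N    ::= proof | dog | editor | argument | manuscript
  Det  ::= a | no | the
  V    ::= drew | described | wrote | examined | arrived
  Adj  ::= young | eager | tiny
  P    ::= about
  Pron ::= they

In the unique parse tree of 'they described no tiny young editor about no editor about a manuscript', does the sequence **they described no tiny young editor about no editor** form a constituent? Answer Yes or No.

No

[S [NP [Pron they]] [VP [VP [VP [V described] [NP [Det no] [AP [Adj tiny] [AP [Adj young]]] [N editor]]] [PP [P about] [NP [Det no] [N editor]]]] [PP [P about] [NP [Det a] [N manuscript]]]]]
The smallest constituent containing 'they described no tiny young editor about no editor' is the S spanning 'they described no tiny young editor about no editor about a manuscript'; no single node in the tree dominates exactly the given words.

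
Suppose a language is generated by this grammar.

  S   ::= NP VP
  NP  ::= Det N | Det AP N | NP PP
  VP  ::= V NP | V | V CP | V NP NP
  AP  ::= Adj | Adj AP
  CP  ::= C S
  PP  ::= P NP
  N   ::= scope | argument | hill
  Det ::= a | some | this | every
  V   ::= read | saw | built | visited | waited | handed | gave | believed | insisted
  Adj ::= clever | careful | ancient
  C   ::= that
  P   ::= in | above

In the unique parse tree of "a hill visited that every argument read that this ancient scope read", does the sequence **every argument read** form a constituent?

No

[S [NP [Det a] [N hill]] [VP [V visited] [CP [C that] [S [NP [Det every] [N argument]] [VP [V read] [CP [C that] [S [NP [Det this] [AP [Adj ancient]] [N scope]] [VP [V read]]]]]]]]]
The smallest constituent containing 'every argument read' is the S spanning 'every argument read that this ancient scope read'; no single node in the tree dominates exactly the given words.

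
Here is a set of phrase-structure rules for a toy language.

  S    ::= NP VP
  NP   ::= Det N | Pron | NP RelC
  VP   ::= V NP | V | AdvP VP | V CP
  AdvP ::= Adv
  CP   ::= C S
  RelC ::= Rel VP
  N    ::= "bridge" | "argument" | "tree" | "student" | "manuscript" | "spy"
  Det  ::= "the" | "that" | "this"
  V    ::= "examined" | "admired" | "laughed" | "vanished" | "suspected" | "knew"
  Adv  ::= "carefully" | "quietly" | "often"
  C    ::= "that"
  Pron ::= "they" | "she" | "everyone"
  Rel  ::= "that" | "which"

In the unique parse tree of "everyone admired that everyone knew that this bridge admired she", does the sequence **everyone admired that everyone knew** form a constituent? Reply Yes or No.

[S [NP [Pron everyone]] [VP [V admired] [CP [C that] [S [NP [Pron everyone]] [VP [V knew] [CP [C that] [S [NP [Det this] [N bridge]] [VP [V admired] [NP [Pron she]]]]]]]]]]
The smallest constituent containing 'everyone admired that everyone knew' is the S spanning 'everyone admired that everyone knew that this bridge admired she'; no single node in the tree dominates exactly the given words.

No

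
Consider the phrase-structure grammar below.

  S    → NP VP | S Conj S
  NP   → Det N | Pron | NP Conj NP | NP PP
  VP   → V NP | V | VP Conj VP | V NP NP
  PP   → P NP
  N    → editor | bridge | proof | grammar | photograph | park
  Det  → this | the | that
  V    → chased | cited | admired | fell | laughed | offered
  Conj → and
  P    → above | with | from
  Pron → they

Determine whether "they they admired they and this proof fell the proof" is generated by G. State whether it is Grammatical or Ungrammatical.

Ungrammatical

For S → NP VP, the only prefix that parses as NP is 'they', but the remainder 'they admired they and this proof fell the proof' is not a VP under these rules. The alternative S rule S → S Conj S likewise has no satisfying split.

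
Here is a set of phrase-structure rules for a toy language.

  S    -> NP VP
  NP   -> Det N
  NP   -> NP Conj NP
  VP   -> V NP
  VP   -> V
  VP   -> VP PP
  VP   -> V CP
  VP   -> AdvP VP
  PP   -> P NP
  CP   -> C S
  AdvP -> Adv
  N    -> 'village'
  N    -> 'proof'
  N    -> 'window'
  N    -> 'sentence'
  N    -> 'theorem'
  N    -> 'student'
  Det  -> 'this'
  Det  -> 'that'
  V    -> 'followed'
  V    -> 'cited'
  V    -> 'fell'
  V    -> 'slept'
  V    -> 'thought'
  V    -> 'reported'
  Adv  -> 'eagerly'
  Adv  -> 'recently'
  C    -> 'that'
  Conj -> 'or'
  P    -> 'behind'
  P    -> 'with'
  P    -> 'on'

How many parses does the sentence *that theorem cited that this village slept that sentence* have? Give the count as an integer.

[S [NP [Det that] [N theorem]] [VP [V cited] [CP [C that] [S [NP [Det this] [N village]] [VP [V slept] [NP [Det that] [N sentence]]]]]]]
No rule offers an alternative attachment or grouping for any span, so this is the only derivation.

1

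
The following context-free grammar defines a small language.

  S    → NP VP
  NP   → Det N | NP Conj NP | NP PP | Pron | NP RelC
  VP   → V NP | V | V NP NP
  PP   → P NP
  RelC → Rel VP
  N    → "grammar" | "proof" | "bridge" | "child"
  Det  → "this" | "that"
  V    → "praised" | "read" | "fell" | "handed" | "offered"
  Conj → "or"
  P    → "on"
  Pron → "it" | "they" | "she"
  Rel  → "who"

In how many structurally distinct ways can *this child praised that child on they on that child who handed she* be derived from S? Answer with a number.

10

Two of the 10 distinct bracketings:
[S [NP [Det this] [N child]] [VP [V praised] [NP [NP [Det that] [N child]] [PP [P on] [NP [NP [Pron they]] [PP [P on] [NP [NP [Det that] [N child]] [RelC [Rel who] [VP [V handed] [NP [Pron she]]]]]]]]]]]
[S [NP [Det this] [N child]] [VP [V praised] [NP [NP [Det that] [N child]] [PP [P on] [NP [NP [NP [Pron they]] [PP [P on] [NP [Det that] [N child]]]] [RelC [Rel who] [VP [V handed] [NP [Pron she]]]]]]]]]
The trees differ in how a recursive rule is bracketed over the same span.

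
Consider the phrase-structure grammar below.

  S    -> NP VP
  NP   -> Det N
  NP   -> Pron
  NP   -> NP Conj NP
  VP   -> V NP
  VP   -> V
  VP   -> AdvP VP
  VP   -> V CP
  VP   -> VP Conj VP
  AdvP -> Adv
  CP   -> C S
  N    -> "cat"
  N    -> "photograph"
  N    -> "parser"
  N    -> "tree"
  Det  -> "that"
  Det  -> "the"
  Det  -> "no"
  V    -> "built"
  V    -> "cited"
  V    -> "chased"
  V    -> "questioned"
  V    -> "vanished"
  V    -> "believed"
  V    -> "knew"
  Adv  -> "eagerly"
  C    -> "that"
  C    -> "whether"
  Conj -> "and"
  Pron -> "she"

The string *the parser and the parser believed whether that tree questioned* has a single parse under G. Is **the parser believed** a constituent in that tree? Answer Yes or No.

No

[S [NP [NP [Det the] [N parser]] [Conj and] [NP [Det the] [N parser]]] [VP [V believed] [CP [C whether] [S [NP [Det that] [N tree]] [VP [V questioned]]]]]]
The smallest constituent containing 'the parser believed' is the S spanning 'the parser and the parser believed whether that tree questioned'; no single node in the tree dominates exactly the given words.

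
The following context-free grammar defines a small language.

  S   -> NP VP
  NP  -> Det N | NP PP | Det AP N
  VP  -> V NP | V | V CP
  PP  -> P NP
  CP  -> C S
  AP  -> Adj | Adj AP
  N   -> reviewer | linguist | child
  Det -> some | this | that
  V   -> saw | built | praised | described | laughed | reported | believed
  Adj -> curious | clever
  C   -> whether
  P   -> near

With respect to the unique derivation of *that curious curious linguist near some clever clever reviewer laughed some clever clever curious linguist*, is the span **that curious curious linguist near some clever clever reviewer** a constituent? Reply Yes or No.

[S [NP [NP [Det that] [AP [Adj curious] [AP [Adj curious]]] [N linguist]] [PP [P near] [NP [Det some] [AP [Adj clever] [AP [Adj clever]]] [N reviewer]]]] [VP [V laughed] [NP [Det some] [AP [Adj clever] [AP [Adj clever] [AP [Adj curious]]]] [N linguist]]]]
The words 'that curious curious linguist near some clever clever reviewer' are exhaustively dominated by a single NP node (built by NP → NP PP), so they form a constituent.

Yes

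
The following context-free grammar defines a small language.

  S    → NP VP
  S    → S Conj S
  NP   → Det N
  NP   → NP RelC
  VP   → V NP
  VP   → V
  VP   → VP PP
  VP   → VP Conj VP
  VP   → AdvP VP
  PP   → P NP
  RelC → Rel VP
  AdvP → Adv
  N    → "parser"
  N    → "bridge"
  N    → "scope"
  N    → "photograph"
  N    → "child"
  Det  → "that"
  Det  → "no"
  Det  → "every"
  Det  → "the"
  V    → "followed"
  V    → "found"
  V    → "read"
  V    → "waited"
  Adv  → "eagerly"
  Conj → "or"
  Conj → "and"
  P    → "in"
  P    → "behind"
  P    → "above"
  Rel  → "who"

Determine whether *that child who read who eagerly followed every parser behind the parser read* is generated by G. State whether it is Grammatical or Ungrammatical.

Grammatical

[S [NP [NP [NP [Det that] [N child]] [RelC [Rel who] [VP [V read]]]] [RelC [Rel who] [VP [VP [AdvP [Adv eagerly]] [VP [V followed] [NP [Det every] [N parser]]]] [PP [P behind] [NP [Det the] [N parser]]]]]] [VP [V read]]]
Every word is introduced by a lexical rule and the phrasal rules combine the resulting categories into a single S.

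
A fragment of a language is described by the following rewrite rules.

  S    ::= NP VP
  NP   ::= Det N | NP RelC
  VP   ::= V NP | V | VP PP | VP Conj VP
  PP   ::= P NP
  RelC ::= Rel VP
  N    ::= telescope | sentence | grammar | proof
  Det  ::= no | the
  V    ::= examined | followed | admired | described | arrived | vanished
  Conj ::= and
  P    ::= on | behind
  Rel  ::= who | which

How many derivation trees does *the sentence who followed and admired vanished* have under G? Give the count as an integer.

[S [NP [NP [Det the] [N sentence]] [RelC [Rel who] [VP [VP [V followed]] [Conj and] [VP [V admired]]]]] [VP [V vanished]]]
No rule offers an alternative attachment or grouping for any span, so this is the only derivation.

1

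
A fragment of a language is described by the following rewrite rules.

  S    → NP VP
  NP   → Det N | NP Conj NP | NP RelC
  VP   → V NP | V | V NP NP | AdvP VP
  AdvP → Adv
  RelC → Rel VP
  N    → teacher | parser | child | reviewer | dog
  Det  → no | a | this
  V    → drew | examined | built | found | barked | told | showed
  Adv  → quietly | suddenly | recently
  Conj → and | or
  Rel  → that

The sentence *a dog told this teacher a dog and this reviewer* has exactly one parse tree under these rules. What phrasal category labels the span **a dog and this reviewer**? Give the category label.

NP

[S [NP [Det a] [N dog]] [VP [V told] [NP [Det this] [N teacher]] [NP [NP [Det a] [N dog]] [Conj and] [NP [Det this] [N reviewer]]]]]
The span 'a dog and this reviewer' is the NP node built by NP → NP Conj NP.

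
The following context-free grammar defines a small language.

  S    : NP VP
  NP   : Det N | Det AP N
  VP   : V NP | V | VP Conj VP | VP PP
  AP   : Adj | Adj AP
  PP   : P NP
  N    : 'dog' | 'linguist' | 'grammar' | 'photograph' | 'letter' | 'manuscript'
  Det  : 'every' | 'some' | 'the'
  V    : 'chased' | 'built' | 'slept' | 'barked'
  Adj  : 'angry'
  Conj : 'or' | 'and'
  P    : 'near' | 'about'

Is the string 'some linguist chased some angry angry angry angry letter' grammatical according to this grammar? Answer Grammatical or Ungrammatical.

Grammatical

[S [NP [Det some] [N linguist]] [VP [V chased] [NP [Det some] [AP [Adj angry] [AP [Adj angry] [AP [Adj angry] [AP [Adj angry]]]]] [N letter]]]]
Every word is introduced by a lexical rule and the phrasal rules combine the resulting categories into a single S.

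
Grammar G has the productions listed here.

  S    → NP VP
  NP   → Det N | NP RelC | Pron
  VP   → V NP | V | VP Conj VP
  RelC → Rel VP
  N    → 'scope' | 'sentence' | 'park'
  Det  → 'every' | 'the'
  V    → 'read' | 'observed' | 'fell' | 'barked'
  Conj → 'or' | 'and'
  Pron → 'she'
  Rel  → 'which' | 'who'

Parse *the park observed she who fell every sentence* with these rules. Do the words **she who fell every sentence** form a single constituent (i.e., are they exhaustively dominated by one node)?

[S [NP [Det the] [N park]] [VP [V observed] [NP [NP [Pron she]] [RelC [Rel who] [VP [V fell] [NP [Det every] [N sentence]]]]]]]
The words 'she who fell every sentence' are exhaustively dominated by a single NP node (built by NP → NP RelC), so they form a constituent.

Yes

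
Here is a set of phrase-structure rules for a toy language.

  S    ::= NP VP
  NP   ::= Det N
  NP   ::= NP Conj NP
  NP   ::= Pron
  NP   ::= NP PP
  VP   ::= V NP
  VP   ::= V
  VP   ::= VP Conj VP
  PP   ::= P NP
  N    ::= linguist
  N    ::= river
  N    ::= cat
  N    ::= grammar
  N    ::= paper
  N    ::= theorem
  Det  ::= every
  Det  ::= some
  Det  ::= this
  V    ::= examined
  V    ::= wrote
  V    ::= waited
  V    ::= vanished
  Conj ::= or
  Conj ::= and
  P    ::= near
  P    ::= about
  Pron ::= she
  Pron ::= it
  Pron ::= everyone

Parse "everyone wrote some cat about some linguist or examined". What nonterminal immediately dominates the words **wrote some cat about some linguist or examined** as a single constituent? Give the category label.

S
  NP
    Pron: everyone
  VP
    VP
      V: wrote
      NP
        NP
          Det: some
          N: cat
        PP
          P: about
          NP
            Det: some
            N: linguist
    Conj: or
    VP
      V: examined
The span 'wrote some cat about some linguist or examined' is the VP node built by VP → VP Conj VP.

VP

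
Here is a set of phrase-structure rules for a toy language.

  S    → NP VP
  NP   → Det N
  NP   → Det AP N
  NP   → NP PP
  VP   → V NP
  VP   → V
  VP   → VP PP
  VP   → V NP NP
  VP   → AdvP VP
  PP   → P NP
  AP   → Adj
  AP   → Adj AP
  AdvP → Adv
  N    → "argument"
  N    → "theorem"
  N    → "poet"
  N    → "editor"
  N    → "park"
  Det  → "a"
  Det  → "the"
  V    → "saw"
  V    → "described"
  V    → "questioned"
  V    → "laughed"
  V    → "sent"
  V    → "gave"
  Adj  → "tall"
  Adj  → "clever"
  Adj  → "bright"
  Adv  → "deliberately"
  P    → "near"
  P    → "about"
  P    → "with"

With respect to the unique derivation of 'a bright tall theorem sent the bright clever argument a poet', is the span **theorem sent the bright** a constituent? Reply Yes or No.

[S [NP [Det a] [AP [Adj bright] [AP [Adj tall]]] [N theorem]] [VP [V sent] [NP [Det the] [AP [Adj bright] [AP [Adj clever]]] [N argument]] [NP [Det a] [N poet]]]]
The smallest constituent containing 'theorem sent the bright' is the S spanning 'a bright tall theorem sent the bright clever argument a poet'; no single node in the tree dominates exactly the given words.

No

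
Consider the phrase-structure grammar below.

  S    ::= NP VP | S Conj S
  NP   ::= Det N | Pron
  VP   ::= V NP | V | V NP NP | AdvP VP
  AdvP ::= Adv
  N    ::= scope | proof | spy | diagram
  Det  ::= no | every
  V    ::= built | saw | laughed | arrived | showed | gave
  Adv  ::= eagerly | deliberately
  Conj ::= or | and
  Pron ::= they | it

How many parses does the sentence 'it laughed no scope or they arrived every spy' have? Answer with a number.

[S [S [NP [Pron it]] [VP [V laughed] [NP [Det no] [N scope]]]] [Conj or] [S [NP [Pron they]] [VP [V arrived] [NP [Det every] [N spy]]]]]
No rule offers an alternative attachment or grouping for any span, so this is the only derivation.

1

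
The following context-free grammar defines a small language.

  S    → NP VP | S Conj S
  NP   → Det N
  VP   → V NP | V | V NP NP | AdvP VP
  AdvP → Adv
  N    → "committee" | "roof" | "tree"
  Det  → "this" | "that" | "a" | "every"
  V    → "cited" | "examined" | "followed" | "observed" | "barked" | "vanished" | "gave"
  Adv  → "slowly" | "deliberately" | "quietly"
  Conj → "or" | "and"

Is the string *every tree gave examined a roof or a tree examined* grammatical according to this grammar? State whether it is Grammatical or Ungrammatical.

A V word can never sit immediately before a V word in any string this grammar generates, so the substring 'gave examined' rules out a derivation.

Ungrammatical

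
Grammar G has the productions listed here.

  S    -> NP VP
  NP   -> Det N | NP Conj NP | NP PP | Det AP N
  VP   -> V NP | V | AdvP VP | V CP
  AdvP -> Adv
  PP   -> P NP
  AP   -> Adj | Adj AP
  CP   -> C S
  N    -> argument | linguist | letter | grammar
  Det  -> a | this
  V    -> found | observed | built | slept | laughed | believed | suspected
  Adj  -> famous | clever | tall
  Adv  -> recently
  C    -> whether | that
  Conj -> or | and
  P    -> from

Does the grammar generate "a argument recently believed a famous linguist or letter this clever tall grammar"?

Ungrammatical

A Conj word can never sit immediately before an N word in any string this grammar generates, so the substring 'or letter' rules out a derivation.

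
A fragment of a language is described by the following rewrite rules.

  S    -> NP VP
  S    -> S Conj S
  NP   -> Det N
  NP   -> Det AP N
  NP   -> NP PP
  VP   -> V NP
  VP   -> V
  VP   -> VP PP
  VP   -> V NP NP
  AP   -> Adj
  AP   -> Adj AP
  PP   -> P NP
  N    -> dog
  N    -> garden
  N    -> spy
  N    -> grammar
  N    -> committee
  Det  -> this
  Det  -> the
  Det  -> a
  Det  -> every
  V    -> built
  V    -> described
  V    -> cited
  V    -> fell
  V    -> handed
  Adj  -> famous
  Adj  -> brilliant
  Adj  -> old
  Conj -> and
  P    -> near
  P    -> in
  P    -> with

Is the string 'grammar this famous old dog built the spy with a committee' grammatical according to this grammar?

For S → NP VP, no prefix of the string parses as an NP. The alternative S rule S → S Conj S likewise has no satisfying split.

Ungrammatical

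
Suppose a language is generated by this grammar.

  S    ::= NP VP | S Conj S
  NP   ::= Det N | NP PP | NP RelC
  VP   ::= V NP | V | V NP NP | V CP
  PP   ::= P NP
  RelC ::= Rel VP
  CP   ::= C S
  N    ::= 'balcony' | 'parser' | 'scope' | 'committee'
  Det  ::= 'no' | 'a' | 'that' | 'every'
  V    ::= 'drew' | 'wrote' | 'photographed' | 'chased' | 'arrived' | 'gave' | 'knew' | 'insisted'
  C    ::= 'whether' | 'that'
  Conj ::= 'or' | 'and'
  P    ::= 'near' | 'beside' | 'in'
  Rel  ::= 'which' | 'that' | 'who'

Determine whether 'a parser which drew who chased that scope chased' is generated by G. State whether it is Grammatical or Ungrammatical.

S
  NP
    NP
      NP
        Det: a
        N: parser
      RelC
        Rel: which
        VP
          V: drew
    RelC
      Rel: who
      VP
        V: chased
        NP
          Det: that
          N: scope
  VP
    V: chased
Each bracket corresponds to one application of a listed rule, so the string is derivable from S.

Grammatical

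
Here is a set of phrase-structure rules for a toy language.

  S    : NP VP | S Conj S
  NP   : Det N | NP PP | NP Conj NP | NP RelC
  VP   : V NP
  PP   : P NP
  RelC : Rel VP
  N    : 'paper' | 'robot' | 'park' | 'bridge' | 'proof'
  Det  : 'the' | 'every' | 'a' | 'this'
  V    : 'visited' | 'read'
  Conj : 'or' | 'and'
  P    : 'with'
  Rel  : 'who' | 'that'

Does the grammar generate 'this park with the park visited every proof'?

Grammatical

[S [NP [NP [Det this] [N park]] [PP [P with] [NP [Det the] [N park]]]] [VP [V visited] [NP [Det every] [N proof]]]]
Every word is introduced by a lexical rule and the phrasal rules combine the resulting categories into a single S.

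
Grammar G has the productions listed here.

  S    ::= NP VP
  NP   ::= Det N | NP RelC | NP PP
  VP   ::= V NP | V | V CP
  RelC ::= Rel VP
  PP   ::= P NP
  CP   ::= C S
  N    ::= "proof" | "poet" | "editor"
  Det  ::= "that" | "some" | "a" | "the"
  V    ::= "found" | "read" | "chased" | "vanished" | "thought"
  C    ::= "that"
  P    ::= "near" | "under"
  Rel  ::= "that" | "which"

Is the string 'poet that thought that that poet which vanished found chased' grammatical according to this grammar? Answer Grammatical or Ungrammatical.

Ungrammatical

For S → NP VP, no prefix of the string parses as an NP.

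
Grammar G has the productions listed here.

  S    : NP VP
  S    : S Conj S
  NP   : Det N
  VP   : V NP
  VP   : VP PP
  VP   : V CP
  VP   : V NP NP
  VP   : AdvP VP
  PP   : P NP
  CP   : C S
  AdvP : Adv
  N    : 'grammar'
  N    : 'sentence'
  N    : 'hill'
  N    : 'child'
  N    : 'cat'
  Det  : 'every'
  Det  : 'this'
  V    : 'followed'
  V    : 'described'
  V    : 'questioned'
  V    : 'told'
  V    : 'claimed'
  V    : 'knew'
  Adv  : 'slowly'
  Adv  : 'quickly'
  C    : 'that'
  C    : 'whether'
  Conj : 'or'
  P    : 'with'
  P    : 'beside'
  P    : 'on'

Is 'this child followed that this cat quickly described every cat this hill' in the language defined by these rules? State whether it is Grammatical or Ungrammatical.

S
  NP
    Det: this
    N: child
  VP
    V: followed
    CP
      C: that
      S
        NP
          Det: this
          N: cat
        VP
          AdvP
            Adv: quickly
          VP
            V: described
            NP
              Det: every
              N: cat
            NP
              Det: this
              N: hill
Every word is introduced by a lexical rule and the phrasal rules combine the resulting categories into a single S.

Grammatical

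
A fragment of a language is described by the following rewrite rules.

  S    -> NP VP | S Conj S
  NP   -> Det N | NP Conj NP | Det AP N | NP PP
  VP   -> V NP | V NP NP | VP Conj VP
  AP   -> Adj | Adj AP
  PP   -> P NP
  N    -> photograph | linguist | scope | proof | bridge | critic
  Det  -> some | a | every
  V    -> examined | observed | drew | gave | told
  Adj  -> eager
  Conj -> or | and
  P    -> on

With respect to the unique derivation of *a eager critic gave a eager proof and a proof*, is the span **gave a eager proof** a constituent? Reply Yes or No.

[S [NP [Det a] [AP [Adj eager]] [N critic]] [VP [V gave] [NP [NP [Det a] [AP [Adj eager]] [N proof]] [Conj and] [NP [Det a] [N proof]]]]]
The smallest constituent containing 'gave a eager proof' is the VP spanning 'gave a eager proof and a proof'; no single node in the tree dominates exactly the given words.

No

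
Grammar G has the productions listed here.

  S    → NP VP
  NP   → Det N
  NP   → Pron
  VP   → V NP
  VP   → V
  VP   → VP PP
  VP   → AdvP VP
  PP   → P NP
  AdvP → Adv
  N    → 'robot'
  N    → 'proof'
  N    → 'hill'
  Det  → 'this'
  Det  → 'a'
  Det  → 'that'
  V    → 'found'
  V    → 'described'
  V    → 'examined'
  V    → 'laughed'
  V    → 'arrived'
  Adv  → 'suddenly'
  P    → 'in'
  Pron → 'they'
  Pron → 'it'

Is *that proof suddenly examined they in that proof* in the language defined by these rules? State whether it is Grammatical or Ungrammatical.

[S [NP [Det that] [N proof]] [VP [VP [AdvP [Adv suddenly]] [VP [V examined] [NP [Pron they]]]] [PP [P in] [NP [Det that] [N proof]]]]]
The bracketing above is licensed at every node by one of the given productions, with S at the root.

Grammatical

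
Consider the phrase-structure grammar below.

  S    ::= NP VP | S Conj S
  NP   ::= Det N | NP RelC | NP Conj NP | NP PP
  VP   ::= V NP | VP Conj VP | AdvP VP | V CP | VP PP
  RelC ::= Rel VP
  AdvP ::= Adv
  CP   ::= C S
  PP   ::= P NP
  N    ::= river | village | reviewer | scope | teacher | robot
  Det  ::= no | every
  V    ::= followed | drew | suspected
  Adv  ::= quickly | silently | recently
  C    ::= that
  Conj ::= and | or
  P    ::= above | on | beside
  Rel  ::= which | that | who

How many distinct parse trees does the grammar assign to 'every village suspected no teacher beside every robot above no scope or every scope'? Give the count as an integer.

9

Two of the 9 distinct bracketings:
[S [NP [Det every] [N village]] [VP [V suspected] [NP [NP [NP [Det no] [N teacher]] [PP [P beside] [NP [NP [Det every] [N robot]] [PP [P above] [NP [Det no] [N scope]]]]]] [Conj or] [NP [Det every] [N scope]]]]]
[S [NP [Det every] [N village]] [VP [V suspected] [NP [NP [NP [NP [Det no] [N teacher]] [PP [P beside] [NP [Det every] [N robot]]]] [PP [P above] [NP [Det no] [N scope]]]] [Conj or] [NP [Det every] [N scope]]]]]
The trees differ in how a recursive rule is bracketed over the same span.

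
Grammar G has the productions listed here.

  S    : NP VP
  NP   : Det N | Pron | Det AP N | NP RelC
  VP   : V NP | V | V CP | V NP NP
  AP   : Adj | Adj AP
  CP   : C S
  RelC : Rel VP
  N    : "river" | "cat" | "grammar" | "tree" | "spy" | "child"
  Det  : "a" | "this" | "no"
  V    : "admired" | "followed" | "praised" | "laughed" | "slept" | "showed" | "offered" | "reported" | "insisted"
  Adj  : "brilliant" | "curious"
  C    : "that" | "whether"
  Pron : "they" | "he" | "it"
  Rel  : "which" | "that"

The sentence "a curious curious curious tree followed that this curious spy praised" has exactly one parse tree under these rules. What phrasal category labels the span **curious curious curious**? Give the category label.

S
  NP
    Det: a
    AP
      Adj: curious
      AP
        Adj: curious
        AP
          Adj: curious
    N: tree
  VP
    V: followed
    CP
      C: that
      S
        NP
          Det: this
          AP
            Adj: curious
          N: spy
        VP
          V: praised
The span 'curious curious curious' is the AP node built by AP → Adj AP.

AP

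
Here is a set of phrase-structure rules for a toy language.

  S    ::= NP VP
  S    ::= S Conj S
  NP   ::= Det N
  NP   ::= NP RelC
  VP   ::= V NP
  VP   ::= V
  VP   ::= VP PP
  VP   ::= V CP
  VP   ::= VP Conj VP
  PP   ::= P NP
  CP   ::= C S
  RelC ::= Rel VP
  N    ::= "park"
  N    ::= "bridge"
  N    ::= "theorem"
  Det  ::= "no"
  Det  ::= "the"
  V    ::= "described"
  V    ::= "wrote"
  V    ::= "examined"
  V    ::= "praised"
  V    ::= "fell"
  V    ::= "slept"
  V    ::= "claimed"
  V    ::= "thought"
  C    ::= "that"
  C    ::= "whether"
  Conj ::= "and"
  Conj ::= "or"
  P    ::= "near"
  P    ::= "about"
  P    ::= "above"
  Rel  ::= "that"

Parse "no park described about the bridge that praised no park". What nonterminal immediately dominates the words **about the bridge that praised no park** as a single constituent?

PP

S
  NP
    Det: no
    N: park
  VP
    VP
      V: described
    PP
      P: about
      NP
        NP
          Det: the
          N: bridge
        RelC
          Rel: that
          VP
            V: praised
            NP
              Det: no
              N: park
The span 'about the bridge that praised no park' is the PP node built by PP → P NP.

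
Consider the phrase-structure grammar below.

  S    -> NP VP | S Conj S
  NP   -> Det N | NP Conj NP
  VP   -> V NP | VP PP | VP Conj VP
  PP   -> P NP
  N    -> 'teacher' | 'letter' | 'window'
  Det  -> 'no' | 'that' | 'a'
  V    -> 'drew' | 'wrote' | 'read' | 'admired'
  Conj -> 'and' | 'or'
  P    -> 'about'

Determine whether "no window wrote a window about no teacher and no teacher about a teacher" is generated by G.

Grammatical

S
  NP
    Det: no
    N: window
  VP
    VP
      VP
        V: wrote
        NP
          Det: a
          N: window
      PP
        P: about
        NP
          NP
            Det: no
            N: teacher
          Conj: and
          NP
            Det: no
            N: teacher
    PP
      P: about
      NP
        Det: a
        N: teacher
Every word is introduced by a lexical rule and the phrasal rules combine the resulting categories into a single S.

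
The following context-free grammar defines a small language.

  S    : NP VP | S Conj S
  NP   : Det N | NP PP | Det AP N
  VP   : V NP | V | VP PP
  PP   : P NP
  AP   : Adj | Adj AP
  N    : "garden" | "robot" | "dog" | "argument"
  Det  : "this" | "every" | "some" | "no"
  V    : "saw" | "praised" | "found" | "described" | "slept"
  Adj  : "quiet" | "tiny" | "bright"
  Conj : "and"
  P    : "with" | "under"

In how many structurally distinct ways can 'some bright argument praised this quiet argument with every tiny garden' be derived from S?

The two bracketings:
[S [NP [Det some] [AP [Adj bright]] [N argument]] [VP [V praised] [NP [NP [Det this] [AP [Adj quiet]] [N argument]] [PP [P with] [NP [Det every] [AP [Adj tiny]] [N garden]]]]]]
[S [NP [Det some] [AP [Adj bright]] [N argument]] [VP [VP [V praised] [NP [Det this] [AP [Adj quiet]] [N argument]]] [PP [P with] [NP [Det every] [AP [Adj tiny]] [N garden]]]]]
The difference turns on whether NP → NP PP is used at the relevant span, versus an alternative expansion of NP.

2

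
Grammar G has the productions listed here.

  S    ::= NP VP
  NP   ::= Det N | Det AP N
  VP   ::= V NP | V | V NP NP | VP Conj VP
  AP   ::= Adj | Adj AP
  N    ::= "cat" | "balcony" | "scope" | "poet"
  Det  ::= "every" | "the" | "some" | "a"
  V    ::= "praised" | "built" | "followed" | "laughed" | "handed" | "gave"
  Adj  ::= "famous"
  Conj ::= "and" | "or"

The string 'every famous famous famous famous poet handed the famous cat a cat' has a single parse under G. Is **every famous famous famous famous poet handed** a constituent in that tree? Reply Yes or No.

[S [NP [Det every] [AP [Adj famous] [AP [Adj famous] [AP [Adj famous] [AP [Adj famous]]]]] [N poet]] [VP [V handed] [NP [Det the] [AP [Adj famous]] [N cat]] [NP [Det a] [N cat]]]]
The smallest constituent containing 'every famous famous famous famous poet handed' is the S spanning 'every famous famous famous famous poet handed the famous cat a cat'; no single node in the tree dominates exactly the given words.

No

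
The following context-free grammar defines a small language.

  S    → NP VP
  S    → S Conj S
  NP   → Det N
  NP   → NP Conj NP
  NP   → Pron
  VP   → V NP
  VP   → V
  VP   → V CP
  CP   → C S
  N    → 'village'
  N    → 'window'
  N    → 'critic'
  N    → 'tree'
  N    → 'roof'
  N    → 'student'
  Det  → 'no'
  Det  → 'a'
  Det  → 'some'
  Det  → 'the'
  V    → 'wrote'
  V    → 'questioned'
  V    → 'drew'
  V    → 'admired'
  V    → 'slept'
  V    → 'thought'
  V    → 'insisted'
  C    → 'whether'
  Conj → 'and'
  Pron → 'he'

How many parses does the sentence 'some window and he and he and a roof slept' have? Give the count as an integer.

5

Two of the 5 distinct bracketings:
[S [NP [NP [Det some] [N window]] [Conj and] [NP [NP [Pron he]] [Conj and] [NP [NP [Pron he]] [Conj and] [NP [Det a] [N roof]]]]] [VP [V slept]]]
[S [NP [NP [Det some] [N window]] [Conj and] [NP [NP [NP [Pron he]] [Conj and] [NP [Pron he]]] [Conj and] [NP [Det a] [N roof]]]] [VP [V slept]]]
The trees differ in how a recursive rule is bracketed over the same span.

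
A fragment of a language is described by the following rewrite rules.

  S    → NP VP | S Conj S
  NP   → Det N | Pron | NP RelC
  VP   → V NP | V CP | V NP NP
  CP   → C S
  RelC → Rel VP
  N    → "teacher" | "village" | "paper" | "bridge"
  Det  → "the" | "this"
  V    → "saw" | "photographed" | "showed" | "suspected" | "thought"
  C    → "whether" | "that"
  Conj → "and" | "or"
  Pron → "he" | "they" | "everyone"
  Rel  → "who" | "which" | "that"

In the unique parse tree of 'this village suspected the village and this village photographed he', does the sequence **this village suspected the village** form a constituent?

[S [S [NP [Det this] [N village]] [VP [V suspected] [NP [Det the] [N village]]]] [Conj and] [S [NP [Det this] [N village]] [VP [V photographed] [NP [Pron he]]]]]
The words 'this village suspected the village' are exhaustively dominated by a single S node (built by S → NP VP), so they form a constituent.

Yes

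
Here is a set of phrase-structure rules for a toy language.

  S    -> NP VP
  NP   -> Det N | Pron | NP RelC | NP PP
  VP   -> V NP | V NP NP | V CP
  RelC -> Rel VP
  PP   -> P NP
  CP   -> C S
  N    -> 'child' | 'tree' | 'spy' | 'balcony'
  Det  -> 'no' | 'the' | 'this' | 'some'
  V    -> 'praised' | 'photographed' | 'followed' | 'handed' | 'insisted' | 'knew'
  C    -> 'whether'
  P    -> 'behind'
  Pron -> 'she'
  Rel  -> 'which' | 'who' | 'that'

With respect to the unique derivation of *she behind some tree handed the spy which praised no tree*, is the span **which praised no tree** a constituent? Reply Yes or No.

[S [NP [NP [Pron she]] [PP [P behind] [NP [Det some] [N tree]]]] [VP [V handed] [NP [NP [Det the] [N spy]] [RelC [Rel which] [VP [V praised] [NP [Det no] [N tree]]]]]]]
The words 'which praised no tree' are exhaustively dominated by a single RelC node (built by RelC → Rel VP), so they form a constituent.

Yes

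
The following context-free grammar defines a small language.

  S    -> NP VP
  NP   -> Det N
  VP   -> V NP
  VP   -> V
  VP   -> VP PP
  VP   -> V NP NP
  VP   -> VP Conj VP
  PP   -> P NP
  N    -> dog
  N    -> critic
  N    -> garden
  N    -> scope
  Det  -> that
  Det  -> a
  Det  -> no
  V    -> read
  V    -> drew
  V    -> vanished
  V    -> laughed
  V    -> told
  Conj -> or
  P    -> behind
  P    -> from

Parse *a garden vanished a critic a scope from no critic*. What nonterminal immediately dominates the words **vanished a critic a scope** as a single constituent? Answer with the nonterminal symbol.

VP

[S [NP [Det a] [N garden]] [VP [VP [V vanished] [NP [Det a] [N critic]] [NP [Det a] [N scope]]] [PP [P from] [NP [Det no] [N critic]]]]]
The span 'vanished a critic a scope' is the VP node built by VP → V NP NP.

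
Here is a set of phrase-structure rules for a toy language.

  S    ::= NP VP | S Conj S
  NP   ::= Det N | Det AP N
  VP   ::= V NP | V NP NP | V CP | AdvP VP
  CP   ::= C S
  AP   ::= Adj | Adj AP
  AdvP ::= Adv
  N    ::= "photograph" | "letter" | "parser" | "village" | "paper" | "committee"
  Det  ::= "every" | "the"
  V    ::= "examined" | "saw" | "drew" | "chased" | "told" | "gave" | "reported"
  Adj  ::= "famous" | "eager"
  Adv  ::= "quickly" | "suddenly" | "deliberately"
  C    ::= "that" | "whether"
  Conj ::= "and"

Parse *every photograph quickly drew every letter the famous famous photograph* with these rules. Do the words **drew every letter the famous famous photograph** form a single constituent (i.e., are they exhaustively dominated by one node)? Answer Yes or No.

Yes

[S [NP [Det every] [N photograph]] [VP [AdvP [Adv quickly]] [VP [V drew] [NP [Det every] [N letter]] [NP [Det the] [AP [Adj famous] [AP [Adj famous]]] [N photograph]]]]]
The words 'drew every letter the famous famous photograph' are exhaustively dominated by a single VP node (built by VP → V NP NP), so they form a constituent.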